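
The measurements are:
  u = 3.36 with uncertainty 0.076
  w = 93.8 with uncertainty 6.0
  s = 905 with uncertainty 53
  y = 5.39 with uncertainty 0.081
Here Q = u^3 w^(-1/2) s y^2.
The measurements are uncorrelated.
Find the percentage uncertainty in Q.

Products/powers → add relative errors in quadrature, weighted by exponent:
  (3·δu/u)² = (3×0.0226)² = 0.00460;  (−½·δw/w)² = (-0.5×0.0640)² = 0.00102;  (1·δs/s)² = (1×0.0586)² = 0.00343;  (2·δy/y)² = (2×0.0150)² = 0.000903
δQ/Q = √(0.00996) = 0.0998

9.98%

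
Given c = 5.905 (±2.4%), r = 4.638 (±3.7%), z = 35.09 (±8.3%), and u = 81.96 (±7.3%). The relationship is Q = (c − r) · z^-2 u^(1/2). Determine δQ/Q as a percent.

Let w = c − r = 1.267. δw = √(δc² + δr²) = √(0.0201 + 0.0294) = 0.223, so δw/w = 0.176.
Q is then a monomial in w, z, u:
δQ/Q = √((δw/w)² + (-2·δz/z)² + (½·δu/u)²) = √(0.0309 + 0.0276 + 0.00133) = 0.244

24.4%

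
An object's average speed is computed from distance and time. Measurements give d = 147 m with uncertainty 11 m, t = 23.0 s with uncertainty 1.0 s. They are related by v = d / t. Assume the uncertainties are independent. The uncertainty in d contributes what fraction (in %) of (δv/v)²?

(δv/v)² = (1·δd/d)² + (-1·δt/t)²
  d term: (1×0.0748)² = 0.00560
  t term: (-1×0.0435)² = 0.00189
Total = 0.00749. Share from d = 0.00560/0.00749 = 0.748.

74.8%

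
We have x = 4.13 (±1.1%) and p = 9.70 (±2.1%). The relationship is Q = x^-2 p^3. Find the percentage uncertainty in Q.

6.67%

Relative error in a monomial: (δQ/Q)² = Σ (nᵢ · δxᵢ/xᵢ)².
  (-2·δx/x)² = (-2×0.0110)² = 0.000484;  (3·δp/p)² = (3×0.0210)² = 0.00397
δQ/Q = √(0.00445) = 0.0667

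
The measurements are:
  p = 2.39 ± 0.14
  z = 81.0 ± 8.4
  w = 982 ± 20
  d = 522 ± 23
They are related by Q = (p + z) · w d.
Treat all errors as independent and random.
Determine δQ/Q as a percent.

Let u = p + z = 83.4. δu = √(δp² + δz²) = √(0.0196 + 70.6) = 8.40, so δu/u = 0.101.
Q is then a monomial in u, w, d:
δQ/Q = √((δu/u)² + (1·δw/w)² + (1·δd/d)²) = √(0.0101 + 0.000415 + 0.00194) = 0.112

11.2%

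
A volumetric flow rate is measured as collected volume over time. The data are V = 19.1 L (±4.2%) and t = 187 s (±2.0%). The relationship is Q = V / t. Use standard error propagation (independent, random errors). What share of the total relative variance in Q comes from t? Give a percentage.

18.5%

(δQ/Q)² = (1·δV/V)² + (-1·δt/t)²
  V term: (1×0.0420)² = 0.00176
  t term: (-1×0.0200)² = 0.000400
Total = 0.00216. Share from t = 0.000400/0.00216 = 0.185.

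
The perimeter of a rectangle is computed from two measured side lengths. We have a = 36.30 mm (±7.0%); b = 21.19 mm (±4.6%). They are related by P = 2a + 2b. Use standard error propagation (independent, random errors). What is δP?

5.44 mm

For a sum/difference, combine absolute errors in quadrature:
  (2·δa)² = 25.8;  (2·δb)² = 3.80
δP = √(29.6) = 5.44 mm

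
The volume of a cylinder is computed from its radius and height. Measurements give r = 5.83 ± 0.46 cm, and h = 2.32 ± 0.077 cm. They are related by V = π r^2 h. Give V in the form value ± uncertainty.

For a monomial V ∝ r^2, h, fractional errors add in quadrature:
  (2·δr/r)² = (2×0.0789)² = 0.0249;  (1·δh/h)² = (1×0.0332)² = 0.00110
δV/V = √(0.0260) = 0.161
V = 248 cm^3, so δV = 0.161 × 248 = 39.9 cm^3.

248 ± 39.9 cm^3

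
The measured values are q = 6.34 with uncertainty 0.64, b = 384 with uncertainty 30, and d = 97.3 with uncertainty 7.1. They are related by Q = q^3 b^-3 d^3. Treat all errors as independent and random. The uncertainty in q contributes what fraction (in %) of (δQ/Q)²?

(δQ/Q)² = (3·δq/q)² + (-3·δb/b)² + (3·δd/d)²
  q term: (3×0.101)² = 0.0917
  b term: (-3×0.0781)² = 0.0549
  d term: (3×0.0730)² = 0.0479
Total = 0.195. Share from q = 0.0917/0.195 = 0.471.

47.1%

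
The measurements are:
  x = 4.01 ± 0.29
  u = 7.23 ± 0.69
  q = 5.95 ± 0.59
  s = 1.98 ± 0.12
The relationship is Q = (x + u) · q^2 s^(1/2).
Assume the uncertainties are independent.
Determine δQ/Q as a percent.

Let w = x + u = 11.2. δw = √(δx² + δu²) = √(0.0841 + 0.476) = 0.748, so δw/w = 0.0666.
Q is then a monomial in w, q, s:
δQ/Q = √((δw/w)² + (2·δq/q)² + (½·δs/s)²) = √(0.00443 + 0.0393 + 0.000918) = 0.211

21.1%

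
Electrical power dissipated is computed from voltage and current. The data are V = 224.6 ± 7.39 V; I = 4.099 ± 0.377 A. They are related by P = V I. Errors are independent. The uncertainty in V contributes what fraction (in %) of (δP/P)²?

11.3%

(δP/P)² = (1·δV/V)² + (1·δI/I)²
  V term: (1×0.0329)² = 0.00108
  I term: (1×0.0920)² = 0.00846
Total = 0.00954. Share from V = 0.00108/0.00954 = 0.113.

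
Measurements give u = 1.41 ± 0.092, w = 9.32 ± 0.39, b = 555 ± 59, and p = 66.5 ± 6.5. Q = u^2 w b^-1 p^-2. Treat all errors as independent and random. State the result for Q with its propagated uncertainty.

(7.55 ± 1.97) × 10^-6

Each factor contributes (exponent × relative error)² to (δQ/Q)²:
  (2·δu/u)² = (2×0.0652)² = 0.0170;  (1·δw/w)² = (1×0.0418)² = 0.00175;  (-1·δb/b)² = (-1×0.106)² = 0.0113;  (-2·δp/p)² = (-2×0.0977)² = 0.0382
δQ/Q = √(0.0683) = 0.261
Q = 7.55e-06, so δQ = 0.261 × 7.55e-06 = 1.97e-06.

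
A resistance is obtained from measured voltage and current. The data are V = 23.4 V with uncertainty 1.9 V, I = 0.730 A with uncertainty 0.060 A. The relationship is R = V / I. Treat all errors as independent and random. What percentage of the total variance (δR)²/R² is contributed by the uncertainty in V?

(δR/R)² = (1·δV/V)² + (-1·δI/I)²
  V term: (1×0.0812)² = 0.00659
  I term: (-1×0.0822)² = 0.00676
Total = 0.0133. Share from V = 0.00659/0.0133 = 0.494.

49.4%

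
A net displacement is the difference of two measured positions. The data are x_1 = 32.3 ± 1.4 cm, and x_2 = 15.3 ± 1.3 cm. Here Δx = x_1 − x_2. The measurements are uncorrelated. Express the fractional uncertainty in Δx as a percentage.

11.2%

Each term contributes (cᵢ δxᵢ)² to (δΔx)²:
  (δx_1)² = 1.96;  (δx_2)² = 1.69
δΔx = √(3.65) = 1.91 cm
Δx = 17.0 cm, so δΔx/Δx = 1.91/17.0 = 0.112.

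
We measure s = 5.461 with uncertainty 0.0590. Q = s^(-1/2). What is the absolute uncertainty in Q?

0.00231

Q ∝ s^(-1/2), so δQ/Q = |−½| · δs/s = 0.5 × 0.0108 = 0.00540.
Q = 0.4279, so δQ = 0.00540 × 0.4279 = 0.00231.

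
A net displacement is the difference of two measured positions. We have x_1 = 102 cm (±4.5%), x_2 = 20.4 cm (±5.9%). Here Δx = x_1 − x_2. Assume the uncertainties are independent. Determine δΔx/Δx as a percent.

Absolute uncertainties add in quadrature for a linear combination:
  (δx_1)² = 21.1;  (δx_2)² = 1.45
δΔx = √(22.5) = 4.75 cm
Δx = 81.6 cm, so δΔx/Δx = 4.75/81.6 = 0.0582.

5.82%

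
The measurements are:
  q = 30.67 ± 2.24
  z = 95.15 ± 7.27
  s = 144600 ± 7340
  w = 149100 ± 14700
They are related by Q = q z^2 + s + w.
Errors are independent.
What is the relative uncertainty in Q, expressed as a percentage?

Let p = q·z^2 = 277700. δp/p = √((1·δq/q)² + (2·δz/z)²) = √(0.00533 + 0.0234) = 0.169, so δp = 47000.
Q = p + s + w: δQ = √(δp² + δs² + δw²) = √(2.21e+09 + 5.39e+07 + 2.16e+08) = 49800
Q = 571400, so δQ/Q = 49800/571400 = 0.0872.

8.72%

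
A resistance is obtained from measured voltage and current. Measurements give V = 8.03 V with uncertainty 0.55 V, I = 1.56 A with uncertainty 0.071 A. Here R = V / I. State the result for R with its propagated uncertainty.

5.15 ± 0.423 Ω

Each factor contributes (exponent × relative error)² to (δR/R)²:
  (1·δV/V)² = (1×0.0685)² = 0.00469;  (-1·δI/I)² = (-1×0.0455)² = 0.00207
δR/R = √(0.00676) = 0.0822
R = 5.15 Ω, so δR = 0.0822 × 5.15 = 0.423 Ω.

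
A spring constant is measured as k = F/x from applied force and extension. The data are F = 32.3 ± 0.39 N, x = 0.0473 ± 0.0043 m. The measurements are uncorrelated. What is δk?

62.6 N/m

k is a product of powers, so relative uncertainties combine in quadrature:
  (1·δF/F)² = (1×0.0121)² = 0.000146;  (-1·δx/x)² = (-1×0.0909)² = 0.00826
δk/k = √(0.00841) = 0.0917
k = 683 N/m, so δk = 0.0917 × 683 = 62.6 N/m.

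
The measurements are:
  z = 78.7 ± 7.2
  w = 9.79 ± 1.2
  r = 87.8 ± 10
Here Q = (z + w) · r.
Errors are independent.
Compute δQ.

Let u = z + w = 88.5. δu = √(δz² + δw²) = √(51.8 + 1.44) = 7.30, so δu/u = 0.0825.
Q is then a monomial in u, r:
δQ/Q = √((δu/u)² + (1·δr/r)²) = √(0.00680 + 0.0130) = 0.141
Q = 7770, so δQ = 0.141 × 7770 = 1090.

1090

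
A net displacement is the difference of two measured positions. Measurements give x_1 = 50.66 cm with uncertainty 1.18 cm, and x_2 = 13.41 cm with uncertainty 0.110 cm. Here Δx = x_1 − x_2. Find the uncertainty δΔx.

Δx is a linear combination, so absolute uncertainties add in quadrature:
  (δx_1)² = 1.39;  (δx_2)² = 0.0121
δΔx = √(1.40) = 1.19 cm

1.19 cm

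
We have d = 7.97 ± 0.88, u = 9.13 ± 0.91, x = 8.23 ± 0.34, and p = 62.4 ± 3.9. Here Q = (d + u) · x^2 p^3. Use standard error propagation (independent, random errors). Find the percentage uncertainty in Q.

21.8%

Let w = d + u = 17.1. δw = √(δd² + δu²) = √(0.774 + 0.828) = 1.27, so δw/w = 0.0740.
Q is then a monomial in w, x, p:
δQ/Q = √((δw/w)² + (2·δx/x)² + (3·δp/p)²) = √(0.00548 + 0.00683 + 0.0352) = 0.218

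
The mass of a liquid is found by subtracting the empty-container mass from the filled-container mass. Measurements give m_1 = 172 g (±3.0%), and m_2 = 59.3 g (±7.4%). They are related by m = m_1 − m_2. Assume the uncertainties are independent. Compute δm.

Absolute uncertainties add in quadrature for a linear combination:
  (δm_1)² = 26.6;  (δm_2)² = 19.3
δm = √(45.9) = 6.77 g

6.77 g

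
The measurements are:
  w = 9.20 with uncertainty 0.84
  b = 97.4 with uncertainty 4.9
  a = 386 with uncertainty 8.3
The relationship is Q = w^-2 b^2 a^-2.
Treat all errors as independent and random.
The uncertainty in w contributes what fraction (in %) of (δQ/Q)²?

73.6%

(δQ/Q)² = (-2·δw/w)² + (2·δb/b)² + (-2·δa/a)²
  w term: (-2×0.0913)² = 0.0333
  b term: (2×0.0503)² = 0.0101
  a term: (-2×0.0215)² = 0.00185
Total = 0.0453. Share from w = 0.0333/0.0453 = 0.736.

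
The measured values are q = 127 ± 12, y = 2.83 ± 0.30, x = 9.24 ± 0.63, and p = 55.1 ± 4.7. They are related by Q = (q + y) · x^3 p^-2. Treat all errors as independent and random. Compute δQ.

Let u = q + y = 130. δu = √(δq² + δy²) = √(144 + 0.0900) = 12.0, so δu/u = 0.0925.
Q is then a monomial in u, x, p:
δQ/Q = √((δu/u)² + (3·δx/x)² + (-2·δp/p)²) = √(0.00855 + 0.0418 + 0.0291) = 0.282
Q = 33.7, so δQ = 0.282 × 33.7 = 9.51.

9.51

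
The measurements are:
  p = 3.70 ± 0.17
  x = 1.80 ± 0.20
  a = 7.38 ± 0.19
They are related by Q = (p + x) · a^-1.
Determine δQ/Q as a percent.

Let u = p + x = 5.50. δu = √(δp² + δx²) = √(0.0289 + 0.0400) = 0.262, so δu/u = 0.0477.
Q is then a monomial in u, a:
δQ/Q = √((δu/u)² + (-1·δa/a)²) = √(0.00228 + 0.000663) = 0.0542

5.42%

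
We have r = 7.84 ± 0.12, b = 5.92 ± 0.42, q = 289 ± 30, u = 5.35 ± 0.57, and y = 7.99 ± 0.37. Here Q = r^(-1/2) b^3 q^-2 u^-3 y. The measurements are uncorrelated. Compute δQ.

Q is a product of powers, so relative uncertainties combine in quadrature:
  (−½·δr/r)² = (-0.5×0.0153)² = 5.86e-05;  (3·δb/b)² = (3×0.0709)² = 0.0453;  (-2·δq/q)² = (-2×0.104)² = 0.0431;  (-3·δu/u)² = (-3×0.107)² = 0.102;  (1·δy/y)² = (1×0.0463)² = 0.00214
δQ/Q = √(0.193) = 0.439
Q = 4.63e-05, so δQ = 0.439 × 4.63e-05 = 2.03e-05.

2.03e-05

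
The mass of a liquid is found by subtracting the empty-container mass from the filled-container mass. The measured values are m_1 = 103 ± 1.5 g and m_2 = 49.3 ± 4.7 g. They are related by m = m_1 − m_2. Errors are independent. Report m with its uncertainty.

m is a linear combination, so absolute uncertainties add in quadrature:
  (δm_1)² = 2.25;  (δm_2)² = 22.1
δm = √(24.3) = 4.93 g
m = 53.7 g.

53.7 ± 4.93 g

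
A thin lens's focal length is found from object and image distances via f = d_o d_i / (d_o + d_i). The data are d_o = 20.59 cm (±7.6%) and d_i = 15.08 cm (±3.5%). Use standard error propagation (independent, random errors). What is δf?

∂f/∂d_o = (d_i/(d_o+d_i))² = 0.179;  ∂f/∂d_i = (d_o/(d_o+d_i))² = 0.333
δf = √((∂f/∂d_o · δd_o)² + (∂f/∂d_i · δd_i)²) = √(0.0782 + 0.0309) = 0.330 cm

0.330 cm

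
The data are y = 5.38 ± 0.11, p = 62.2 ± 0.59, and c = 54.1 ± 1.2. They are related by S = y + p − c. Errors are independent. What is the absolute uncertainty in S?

1.34

S is a linear combination, so absolute uncertainties add in quadrature:
  (δy)² = 0.0121;  (δp)² = 0.348;  (δc)² = 1.44
δS = √(1.80) = 1.34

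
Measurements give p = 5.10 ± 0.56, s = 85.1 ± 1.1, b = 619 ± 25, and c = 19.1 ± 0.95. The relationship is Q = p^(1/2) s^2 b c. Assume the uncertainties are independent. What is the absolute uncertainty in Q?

1.71e+07

For a monomial Q ∝ p^(1/2), s^2, b, c, fractional errors add in quadrature:
  (½·δp/p)² = (0.5×0.110)² = 0.00301;  (2·δs/s)² = (2×0.0129)² = 0.000668;  (1·δb/b)² = (1×0.0404)² = 0.00163;  (1·δc/c)² = (1×0.0497)² = 0.00247
δQ/Q = √(0.00779) = 0.0882
Q = 1.93e+08, so δQ = 0.0882 × 1.93e+08 = 1.71e+07.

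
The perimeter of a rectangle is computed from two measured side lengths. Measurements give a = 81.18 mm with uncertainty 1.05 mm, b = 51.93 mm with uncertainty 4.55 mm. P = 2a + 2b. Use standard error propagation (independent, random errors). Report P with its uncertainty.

266.2 ± 9.34 mm

Absolute uncertainties add in quadrature for a linear combination:
  (2·δa)² = 4.41;  (2·δb)² = 82.8
δP = √(87.2) = 9.34 mm
P = 266.2 mm.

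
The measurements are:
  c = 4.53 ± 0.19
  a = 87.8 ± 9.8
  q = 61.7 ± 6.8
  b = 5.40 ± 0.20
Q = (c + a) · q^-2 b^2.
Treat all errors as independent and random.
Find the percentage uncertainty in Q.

25.6%

Let u = c + a = 92.3. δu = √(δc² + δa²) = √(0.0361 + 96.0) = 9.80, so δu/u = 0.106.
Q is then a monomial in u, q, b:
δQ/Q = √((δu/u)² + (-2·δq/q)² + (2·δb/b)²) = √(0.0113 + 0.0486 + 0.00549) = 0.256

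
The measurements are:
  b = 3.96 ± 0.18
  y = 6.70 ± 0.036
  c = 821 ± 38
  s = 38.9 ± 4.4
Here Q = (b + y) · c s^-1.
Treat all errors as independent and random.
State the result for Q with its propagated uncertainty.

Let u = b + y = 10.7. δu = √(δb² + δy²) = √(0.0324 + 0.00130) = 0.184, so δu/u = 0.0172.
Q is then a monomial in u, c, s:
δQ/Q = √((δu/u)² + (1·δc/c)² + (-1·δs/s)²) = √(0.000297 + 0.00214 + 0.0128) = 0.123
Q = 225, so δQ = 0.123 × 225 = 27.8.

225 ± 27.8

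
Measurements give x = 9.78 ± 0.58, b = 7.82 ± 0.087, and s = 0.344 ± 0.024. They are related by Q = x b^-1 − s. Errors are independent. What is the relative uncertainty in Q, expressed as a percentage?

Let p = x·b^-1 = 1.25. δp/p = √((1·δx/x)² + (-1·δb/b)²) = √(0.00352 + 0.000124) = 0.0603, so δp = 0.0755.
Q = p − s: δQ = √(δp² + δs²) = √(0.00569 + 0.000576) = 0.0792
Q = 0.907, so δQ/Q = 0.0792/0.907 = 0.0873.

8.73%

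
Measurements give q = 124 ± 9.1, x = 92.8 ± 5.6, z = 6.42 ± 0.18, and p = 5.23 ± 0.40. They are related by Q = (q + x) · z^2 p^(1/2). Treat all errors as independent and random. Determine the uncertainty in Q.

Let u = q + x = 217. δu = √(δq² + δx²) = √(82.8 + 31.4) = 10.7, so δu/u = 0.0493.
Q is then a monomial in u, z, p:
δQ/Q = √((δu/u)² + (2·δz/z)² + (½·δp/p)²) = √(0.00243 + 0.00314 + 0.00146) = 0.0839
Q = 20400, so δQ = 0.0839 × 20400 = 1710.

1710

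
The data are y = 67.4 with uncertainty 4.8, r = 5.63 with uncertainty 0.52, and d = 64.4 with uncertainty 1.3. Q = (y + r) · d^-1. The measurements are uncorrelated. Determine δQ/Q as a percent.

Let u = y + r = 73.0. δu = √(δy² + δr²) = √(23.0 + 0.270) = 4.83, so δu/u = 0.0661.
Q is then a monomial in u, d:
δQ/Q = √((δu/u)² + (-1·δd/d)²) = √(0.00437 + 0.000407) = 0.0691

6.91%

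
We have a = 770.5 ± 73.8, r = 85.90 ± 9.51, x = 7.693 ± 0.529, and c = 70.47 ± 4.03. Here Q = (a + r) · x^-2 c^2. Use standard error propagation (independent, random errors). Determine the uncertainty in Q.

14300

Let u = a + r = 856.4. δu = √(δa² + δr²) = √(5450 + 90.4) = 74.4, so δu/u = 0.0869.
Q is then a monomial in u, x, c:
δQ/Q = √((δu/u)² + (-2·δx/x)² + (2·δc/c)²) = √(0.00755 + 0.0189 + 0.0131) = 0.199
Q = 71860, so δQ = 0.199 × 71860 = 14300.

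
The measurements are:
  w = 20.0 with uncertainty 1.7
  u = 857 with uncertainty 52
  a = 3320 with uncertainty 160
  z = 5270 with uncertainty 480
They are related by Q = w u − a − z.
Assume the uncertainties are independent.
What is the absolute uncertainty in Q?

Let p = w·u = 17100. δp/p = √((1·δw/w)² + (1·δu/u)²) = √(0.00722 + 0.00368) = 0.104, so δp = 1790.
Q = p − a − z: δQ = √(δp² + δa² + δz²) = √(3.2e+06 + 25600 + 2.3e+05) = 1860

1860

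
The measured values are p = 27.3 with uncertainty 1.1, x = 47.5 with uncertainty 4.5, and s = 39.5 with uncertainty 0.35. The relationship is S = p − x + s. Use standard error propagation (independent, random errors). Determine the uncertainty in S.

4.65

S is a linear combination, so absolute uncertainties add in quadrature:
  (δp)² = 1.21;  (δx)² = 20.2;  (δs)² = 0.122
δS = √(21.6) = 4.65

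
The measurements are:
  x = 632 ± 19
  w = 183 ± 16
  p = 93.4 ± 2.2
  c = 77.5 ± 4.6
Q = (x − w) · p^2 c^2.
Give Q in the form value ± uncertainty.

Let u = x − w = 449. δu = √(δx² + δw²) = √(361 + 256) = 24.8, so δu/u = 0.0553.
Q is then a monomial in u, p, c:
δQ/Q = √((δu/u)² + (2·δp/p)² + (2·δc/c)²) = √(0.00306 + 0.00222 + 0.0141) = 0.139
Q = 2.35e+10, so δQ = 0.139 × 2.35e+10 = 3.27e+09.

(2.35 ± 0.327) × 10^10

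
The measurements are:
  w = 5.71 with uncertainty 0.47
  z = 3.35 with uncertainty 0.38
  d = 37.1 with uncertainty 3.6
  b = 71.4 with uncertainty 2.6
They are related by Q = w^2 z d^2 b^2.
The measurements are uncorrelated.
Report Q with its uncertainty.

Q is a product of powers, so relative uncertainties combine in quadrature:
  (2·δw/w)² = (2×0.0823)² = 0.0271;  (1·δz/z)² = (1×0.113)² = 0.0129;  (2·δd/d)² = (2×0.0970)² = 0.0377;  (2·δb/b)² = (2×0.0364)² = 0.00530
δQ/Q = √(0.0829) = 0.288
Q = 7.66e+08, so δQ = 0.288 × 7.66e+08 = 2.21e+08.

(7.66 ± 2.21) × 10^8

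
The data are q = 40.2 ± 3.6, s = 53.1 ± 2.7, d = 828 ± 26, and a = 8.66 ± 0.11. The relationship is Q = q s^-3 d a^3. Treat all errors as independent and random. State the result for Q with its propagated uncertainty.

For a monomial Q ∝ q, s^-3, d, a^3, fractional errors add in quadrature:
  (1·δq/q)² = (1×0.0896)² = 0.00802;  (-3·δs/s)² = (-3×0.0508)² = 0.0233;  (1·δd/d)² = (1×0.0314)² = 0.000986;  (3·δa/a)² = (3×0.0127)² = 0.00145
δQ/Q = √(0.0337) = 0.184
Q = 144, so δQ = 0.184 × 144 = 26.5.

144 ± 26.5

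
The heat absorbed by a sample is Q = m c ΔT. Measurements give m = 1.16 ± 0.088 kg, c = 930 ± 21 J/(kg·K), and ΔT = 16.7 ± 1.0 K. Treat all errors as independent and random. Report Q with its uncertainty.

Products/powers → add relative errors in quadrature, weighted by exponent:
  (1·δm/m)² = (1×0.0759)² = 0.00576;  (1·δc/c)² = (1×0.0226)² = 0.000510;  (1·δΔT/ΔT)² = (1×0.0599)² = 0.00359
δQ/Q = √(0.00985) = 0.0993
Q = 18000 J, so δQ = 0.0993 × 18000 = 1790 J.

18000 ± 1790 J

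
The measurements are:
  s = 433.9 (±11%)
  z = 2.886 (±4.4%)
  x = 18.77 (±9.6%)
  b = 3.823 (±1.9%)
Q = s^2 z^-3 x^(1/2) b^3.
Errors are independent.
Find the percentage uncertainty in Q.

26.7%

Since Q is a product/quotient, work with relative uncertainties:
  (2·δs/s)² = (2×0.110)² = 0.0484;  (-3·δz/z)² = (-3×0.0440)² = 0.0174;  (½·δx/x)² = (0.5×0.0960)² = 0.00230;  (3·δb/b)² = (3×0.0190)² = 0.00325
δQ/Q = √(0.0714) = 0.267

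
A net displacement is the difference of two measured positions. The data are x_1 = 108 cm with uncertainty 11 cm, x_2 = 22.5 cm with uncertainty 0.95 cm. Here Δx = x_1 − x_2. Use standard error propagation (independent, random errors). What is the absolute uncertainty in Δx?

11.0 cm

Absolute uncertainties add in quadrature for a linear combination:
  (δx_1)² = 121;  (δx_2)² = 0.902
δΔx = √(122) = 11.0 cm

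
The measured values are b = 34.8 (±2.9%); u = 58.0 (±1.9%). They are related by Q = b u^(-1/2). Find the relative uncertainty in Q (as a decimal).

0.0305

Each factor contributes (exponent × relative error)² to (δQ/Q)²:
  (1·δb/b)² = (1×0.0290)² = 0.000841;  (−½·δu/u)² = (-0.5×0.0190)² = 9.02e-05
δQ/Q = √(0.000931) = 0.0305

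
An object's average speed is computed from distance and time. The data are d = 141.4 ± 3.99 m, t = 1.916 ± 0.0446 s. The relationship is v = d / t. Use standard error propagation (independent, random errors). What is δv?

2.70 m/s

Each factor contributes (exponent × relative error)² to (δv/v)²:
  (1·δd/d)² = (1×0.0282)² = 0.000796;  (-1·δt/t)² = (-1×0.0233)² = 0.000542
δv/v = √(0.00134) = 0.0366
v = 73.80 m/s, so δv = 0.0366 × 73.80 = 2.70 m/s.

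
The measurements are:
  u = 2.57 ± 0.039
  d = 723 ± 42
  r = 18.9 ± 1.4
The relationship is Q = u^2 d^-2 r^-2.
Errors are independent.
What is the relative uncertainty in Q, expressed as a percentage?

For a monomial Q ∝ u^2, d^-2, r^-2, fractional errors add in quadrature:
  (2·δu/u)² = (2×0.0152)² = 0.000921;  (-2·δd/d)² = (-2×0.0581)² = 0.0135;  (-2·δr/r)² = (-2×0.0741)² = 0.0219
δQ/Q = √(0.0364) = 0.191

19.1%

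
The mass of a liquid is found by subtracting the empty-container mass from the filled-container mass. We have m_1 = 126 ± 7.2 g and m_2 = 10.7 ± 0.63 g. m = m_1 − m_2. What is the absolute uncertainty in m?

Each term contributes (cᵢ δxᵢ)² to (δm)²:
  (δm_1)² = 51.8;  (δm_2)² = 0.397
δm = √(52.2) = 7.23 g

7.23 g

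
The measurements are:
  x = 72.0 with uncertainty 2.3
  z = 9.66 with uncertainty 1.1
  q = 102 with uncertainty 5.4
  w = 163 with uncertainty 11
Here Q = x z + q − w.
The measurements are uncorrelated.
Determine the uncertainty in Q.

Let p = x·z = 696. δp/p = √((1·δx/x)² + (1·δz/z)²) = √(0.00102 + 0.0130) = 0.118, so δp = 82.3.
Q = p + q − w: δQ = √(δp² + δq² + δw²) = √(6770 + 29.2 + 121) = 83.2

83.2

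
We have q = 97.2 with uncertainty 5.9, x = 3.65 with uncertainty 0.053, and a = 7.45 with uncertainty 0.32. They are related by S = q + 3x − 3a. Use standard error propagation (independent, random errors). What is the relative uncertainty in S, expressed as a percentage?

S is a linear combination, so absolute uncertainties add in quadrature:
  (δq)² = 34.8;  (3·δx)² = 0.0253;  (3·δa)² = 0.922
δS = √(35.8) = 5.98
S = 85.8, so δS/S = 5.98/85.8 = 0.0697.

6.97%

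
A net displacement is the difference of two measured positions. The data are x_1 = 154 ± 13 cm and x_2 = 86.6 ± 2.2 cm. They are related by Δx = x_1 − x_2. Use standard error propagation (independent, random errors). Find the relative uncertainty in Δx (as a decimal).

0.196

Absolute uncertainties add in quadrature for a linear combination:
  (δx_1)² = 169;  (δx_2)² = 4.84
δΔx = √(174) = 13.2 cm
Δx = 67.4 cm, so δΔx/Δx = 13.2/67.4 = 0.196.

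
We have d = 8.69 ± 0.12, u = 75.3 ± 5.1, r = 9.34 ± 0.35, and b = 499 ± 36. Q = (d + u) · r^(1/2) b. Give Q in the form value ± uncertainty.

Let w = d + u = 84.0. δw = √(δd² + δu²) = √(0.0144 + 26.0) = 5.10, so δw/w = 0.0607.
Q is then a monomial in w, r, b:
δQ/Q = √((δw/w)² + (½·δr/r)² + (1·δb/b)²) = √(0.00369 + 0.000351 + 0.00520) = 0.0962
Q = 1.28e+05, so δQ = 0.0962 × 1.28e+05 = 12300.

(1.28 ± 0.123) × 10^5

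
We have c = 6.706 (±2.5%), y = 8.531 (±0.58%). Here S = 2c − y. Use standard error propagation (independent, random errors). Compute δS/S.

S is a linear combination, so absolute uncertainties add in quadrature:
  (2·δc)² = 0.112;  (δy)² = 0.00245
δS = √(0.115) = 0.339
S = 4.881, so δS/S = 0.339/4.881 = 0.0694.

0.0694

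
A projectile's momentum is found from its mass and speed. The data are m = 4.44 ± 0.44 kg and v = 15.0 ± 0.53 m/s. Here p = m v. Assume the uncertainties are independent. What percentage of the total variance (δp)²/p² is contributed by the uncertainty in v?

(δp/p)² = (1·δm/m)² + (1·δv/v)²
  m term: (1×0.0991)² = 0.00982
  v term: (1×0.0353)² = 0.00125
Total = 0.0111. Share from v = 0.00125/0.0111 = 0.113.

11.3%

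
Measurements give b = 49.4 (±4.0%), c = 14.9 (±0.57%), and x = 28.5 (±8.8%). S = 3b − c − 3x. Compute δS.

Absolute uncertainties add in quadrature for a linear combination:
  (3·δb)² = 35.1;  (δc)² = 0.00721;  (3·δx)² = 56.6
δS = √(91.8) = 9.58

9.58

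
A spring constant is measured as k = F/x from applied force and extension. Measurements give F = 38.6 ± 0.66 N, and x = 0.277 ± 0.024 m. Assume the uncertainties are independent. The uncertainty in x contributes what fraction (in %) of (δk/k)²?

(δk/k)² = (1·δF/F)² + (-1·δx/x)²
  F term: (1×0.0171)² = 0.000292
  x term: (-1×0.0866)² = 0.00751
Total = 0.00780. Share from x = 0.00751/0.00780 = 0.963.

96.3%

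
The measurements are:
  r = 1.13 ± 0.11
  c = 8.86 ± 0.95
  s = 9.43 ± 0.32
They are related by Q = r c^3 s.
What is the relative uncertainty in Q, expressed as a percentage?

33.8%

Each factor contributes (exponent × relative error)² to (δQ/Q)²:
  (1·δr/r)² = (1×0.0973)² = 0.00948;  (3·δc/c)² = (3×0.107)² = 0.103;  (1·δs/s)² = (1×0.0339)² = 0.00115
δQ/Q = √(0.114) = 0.338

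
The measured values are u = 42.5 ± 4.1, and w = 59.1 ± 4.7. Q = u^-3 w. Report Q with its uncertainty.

Relative error in a monomial: (δQ/Q)² = Σ (nᵢ · δxᵢ/xᵢ)².
  (-3·δu/u)² = (-3×0.0965)² = 0.0838;  (1·δw/w)² = (1×0.0795)² = 0.00632
δQ/Q = √(0.0901) = 0.300
Q = 0.000770, so δQ = 0.300 × 0.000770 = 0.000231.

0.000770 ± 0.000231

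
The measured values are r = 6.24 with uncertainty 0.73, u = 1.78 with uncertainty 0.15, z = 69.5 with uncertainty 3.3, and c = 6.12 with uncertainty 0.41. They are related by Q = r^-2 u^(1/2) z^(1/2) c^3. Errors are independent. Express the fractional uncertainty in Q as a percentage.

Q is a product of powers, so relative uncertainties combine in quadrature:
  (-2·δr/r)² = (-2×0.117)² = 0.0547;  (½·δu/u)² = (0.5×0.0843)² = 0.00178;  (½·δz/z)² = (0.5×0.0475)² = 0.000564;  (3·δc/c)² = (3×0.0670)² = 0.0404
δQ/Q = √(0.0975) = 0.312

31.2%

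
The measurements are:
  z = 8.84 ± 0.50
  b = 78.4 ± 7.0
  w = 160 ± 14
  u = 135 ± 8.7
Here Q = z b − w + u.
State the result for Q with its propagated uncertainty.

Let p = z·b = 693. δp/p = √((1·δz/z)² + (1·δb/b)²) = √(0.00320 + 0.00797) = 0.106, so δp = 73.3.
Q = p − w + u: δQ = √(δp² + δw² + δu²) = √(5370 + 196 + 75.7) = 75.1
Q = 668.

668 ± 75.1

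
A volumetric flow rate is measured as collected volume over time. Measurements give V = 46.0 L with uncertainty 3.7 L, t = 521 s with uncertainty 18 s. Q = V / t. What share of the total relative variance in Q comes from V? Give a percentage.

(δQ/Q)² = (1·δV/V)² + (-1·δt/t)²
  V term: (1×0.0804)² = 0.00647
  t term: (-1×0.0345)² = 0.00119
Total = 0.00766. Share from V = 0.00647/0.00766 = 0.844.

84.4%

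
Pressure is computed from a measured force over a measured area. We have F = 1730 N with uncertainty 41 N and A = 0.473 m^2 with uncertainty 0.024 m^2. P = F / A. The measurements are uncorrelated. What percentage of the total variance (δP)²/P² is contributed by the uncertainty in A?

(δP/P)² = (1·δF/F)² + (-1·δA/A)²
  F term: (1×0.0237)² = 0.000562
  A term: (-1×0.0507)² = 0.00257
Total = 0.00314. Share from A = 0.00257/0.00314 = 0.821.

82.1%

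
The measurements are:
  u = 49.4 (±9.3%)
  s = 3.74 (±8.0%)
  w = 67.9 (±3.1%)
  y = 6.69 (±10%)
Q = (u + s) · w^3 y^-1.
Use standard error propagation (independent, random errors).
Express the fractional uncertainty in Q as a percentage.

16.2%

Let h = u + s = 53.1. δh = √(δu² + δs²) = √(21.1 + 0.0895) = 4.60, so δh/h = 0.0866.
Q is then a monomial in h, w, y:
δQ/Q = √((δh/h)² + (3·δw/w)² + (-1·δy/y)²) = √(0.00751 + 0.00865 + 0.0100) = 0.162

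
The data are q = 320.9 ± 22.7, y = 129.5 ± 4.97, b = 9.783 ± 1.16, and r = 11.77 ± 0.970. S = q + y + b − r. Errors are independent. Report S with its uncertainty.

448.4 ± 23.3

For a sum/difference, combine absolute errors in quadrature:
  (δq)² = 515;  (δy)² = 24.7;  (δb)² = 1.35;  (δr)² = 0.941
δS = √(542) = 23.3
S = 448.4.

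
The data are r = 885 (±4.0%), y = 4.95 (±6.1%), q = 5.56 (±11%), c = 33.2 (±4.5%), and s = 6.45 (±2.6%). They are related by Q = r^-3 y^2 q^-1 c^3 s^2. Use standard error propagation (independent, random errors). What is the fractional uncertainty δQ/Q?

For a monomial Q ∝ r^-3, y^2, q^-1, c^3, s^2, fractional errors add in quadrature:
  (-3·δr/r)² = (-3×0.0400)² = 0.0144;  (2·δy/y)² = (2×0.0610)² = 0.0149;  (-1·δq/q)² = (-1×0.110)² = 0.0121;  (3·δc/c)² = (3×0.0450)² = 0.0182;  (2·δs/s)² = (2×0.0260)² = 0.00270
δQ/Q = √(0.0623) = 0.250

0.250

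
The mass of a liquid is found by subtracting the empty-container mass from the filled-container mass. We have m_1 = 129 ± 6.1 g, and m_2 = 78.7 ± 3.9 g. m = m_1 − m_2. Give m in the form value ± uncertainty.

Absolute uncertainties add in quadrature for a linear combination:
  (δm_1)² = 37.2;  (δm_2)² = 15.2
δm = √(52.4) = 7.24 g
m = 50.3 g.

50.3 ± 7.24 g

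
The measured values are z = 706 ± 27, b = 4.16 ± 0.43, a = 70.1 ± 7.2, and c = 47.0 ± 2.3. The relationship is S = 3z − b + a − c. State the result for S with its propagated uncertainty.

S is a linear combination, so absolute uncertainties add in quadrature:
  (3·δz)² = 6560;  (δb)² = 0.185;  (δa)² = 51.8;  (δc)² = 5.29
δS = √(6620) = 81.4
S = 2140.

2140 ± 81.4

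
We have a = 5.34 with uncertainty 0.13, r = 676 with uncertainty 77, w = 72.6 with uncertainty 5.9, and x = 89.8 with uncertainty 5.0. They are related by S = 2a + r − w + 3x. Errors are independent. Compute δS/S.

S is a linear combination, so absolute uncertainties add in quadrature:
  (2·δa)² = 0.0676;  (δr)² = 5930;  (δw)² = 34.8;  (3·δx)² = 225
δS = √(6190) = 78.7
S = 883, so δS/S = 78.7/883 = 0.0890.

0.0890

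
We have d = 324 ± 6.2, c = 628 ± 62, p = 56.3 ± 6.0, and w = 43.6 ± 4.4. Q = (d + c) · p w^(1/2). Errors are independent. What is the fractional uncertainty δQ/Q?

Let u = d + c = 952. δu = √(δd² + δc²) = √(38.4 + 3840) = 62.3, so δu/u = 0.0655.
Q is then a monomial in u, p, w:
δQ/Q = √((δu/u)² + (1·δp/p)² + (½·δw/w)²) = √(0.00428 + 0.0114 + 0.00255) = 0.135

0.135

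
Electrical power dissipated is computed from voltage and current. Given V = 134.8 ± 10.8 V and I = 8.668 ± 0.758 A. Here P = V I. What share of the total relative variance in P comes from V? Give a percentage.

(δP/P)² = (1·δV/V)² + (1·δI/I)²
  V term: (1×0.0801)² = 0.00642
  I term: (1×0.0874)² = 0.00765
Total = 0.0141. Share from V = 0.00642/0.0141 = 0.456.

45.6%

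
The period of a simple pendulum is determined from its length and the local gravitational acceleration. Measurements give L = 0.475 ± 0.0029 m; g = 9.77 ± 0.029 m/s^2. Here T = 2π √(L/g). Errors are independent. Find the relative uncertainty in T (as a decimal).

Each factor contributes (exponent × relative error)² to (δT/T)²:
  (½·δL/L)² = (0.5×0.00611)² = 9.32e-06;  (−½·δg/g)² = (-0.5×0.00297)² = 2.2e-06
δT/T = √(1.15e-05) = 0.00339

0.00339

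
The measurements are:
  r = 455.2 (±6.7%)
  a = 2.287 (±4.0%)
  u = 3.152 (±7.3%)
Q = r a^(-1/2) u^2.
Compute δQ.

For a monomial Q ∝ r, a^(-1/2), u^2, fractional errors add in quadrature:
  (1·δr/r)² = (1×0.0670)² = 0.00449;  (−½·δa/a)² = (-0.5×0.0400)² = 0.000400;  (2·δu/u)² = (2×0.0730)² = 0.0213
δQ/Q = √(0.0262) = 0.162
Q = 2990, so δQ = 0.162 × 2990 = 484.

484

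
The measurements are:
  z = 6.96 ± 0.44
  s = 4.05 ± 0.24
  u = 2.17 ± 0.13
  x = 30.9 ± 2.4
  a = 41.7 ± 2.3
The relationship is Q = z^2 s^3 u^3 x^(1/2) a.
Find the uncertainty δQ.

Q is a product of powers, so relative uncertainties combine in quadrature:
  (2·δz/z)² = (2×0.0632)² = 0.0160;  (3·δs/s)² = (3×0.0593)² = 0.0316;  (3·δu/u)² = (3×0.0599)² = 0.0323;  (½·δx/x)² = (0.5×0.0777)² = 0.00151;  (1·δa/a)² = (1×0.0552)² = 0.00304
δQ/Q = √(0.0844) = 0.291
Q = 7.62e+06, so δQ = 0.291 × 7.62e+06 = 2.21e+06.

2.21e+06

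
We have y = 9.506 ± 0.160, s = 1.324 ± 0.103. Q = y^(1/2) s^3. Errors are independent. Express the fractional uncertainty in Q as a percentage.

23.4%

Products/powers → add relative errors in quadrature, weighted by exponent:
  (½·δy/y)² = (0.5×0.0168)² = 7.08e-05;  (3·δs/s)² = (3×0.0778)² = 0.0545
δQ/Q = √(0.0545) = 0.234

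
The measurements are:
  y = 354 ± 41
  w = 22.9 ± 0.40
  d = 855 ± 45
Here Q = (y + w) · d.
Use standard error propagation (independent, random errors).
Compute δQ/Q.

0.121

Let u = y + w = 377. δu = √(δy² + δw²) = √(1680 + 0.160) = 41.0, so δu/u = 0.109.
Q is then a monomial in u, d:
δQ/Q = √((δu/u)² + (1·δd/d)²) = √(0.0118 + 0.00277) = 0.121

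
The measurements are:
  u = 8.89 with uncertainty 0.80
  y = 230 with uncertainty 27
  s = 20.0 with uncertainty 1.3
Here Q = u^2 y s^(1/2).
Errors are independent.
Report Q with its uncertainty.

Products/powers → add relative errors in quadrature, weighted by exponent:
  (2·δu/u)² = (2×0.0900)² = 0.0324;  (1·δy/y)² = (1×0.117)² = 0.0138;  (½·δs/s)² = (0.5×0.0650)² = 0.00106
δQ/Q = √(0.0472) = 0.217
Q = 81300, so δQ = 0.217 × 81300 = 17700.

81300 ± 17700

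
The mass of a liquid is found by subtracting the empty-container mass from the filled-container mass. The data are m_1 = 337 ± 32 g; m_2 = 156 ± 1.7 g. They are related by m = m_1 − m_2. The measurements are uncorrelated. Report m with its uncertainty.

181 ± 32.0 g

Each term contributes (cᵢ δxᵢ)² to (δm)²:
  (δm_1)² = 1020;  (δm_2)² = 2.89
δm = √(1030) = 32.0 g
m = 181 g.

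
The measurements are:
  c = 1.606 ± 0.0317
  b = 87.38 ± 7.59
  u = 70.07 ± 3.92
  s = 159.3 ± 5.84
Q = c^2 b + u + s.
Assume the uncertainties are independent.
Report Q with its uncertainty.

454.7 ± 22.6

Let p = c^2·b = 225.4. δp/p = √((2·δc/c)² + (1·δb/b)²) = √(0.00156 + 0.00755) = 0.0954, so δp = 21.5.
Q = p + u + s: δQ = √(δp² + δu² + δs²) = √(462 + 15.4 + 34.1) = 22.6
Q = 454.7.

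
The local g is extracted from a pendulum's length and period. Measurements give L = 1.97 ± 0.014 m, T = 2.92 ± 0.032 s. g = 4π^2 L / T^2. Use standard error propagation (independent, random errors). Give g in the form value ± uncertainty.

Relative error in a monomial: (δg/g)² = Σ (nᵢ · δxᵢ/xᵢ)².
  (1·δL/L)² = (1×0.00711)² = 5.05e-05;  (-2·δT/T)² = (-2×0.0110)² = 0.000480
δg/g = √(0.000531) = 0.0230
g = 9.12 m/s^2, so δg = 0.0230 × 9.12 = 0.210 m/s^2.

9.12 ± 0.210 m/s^2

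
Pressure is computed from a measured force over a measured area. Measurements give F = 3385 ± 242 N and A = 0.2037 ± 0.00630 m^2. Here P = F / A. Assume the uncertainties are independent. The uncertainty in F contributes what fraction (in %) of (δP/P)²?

84.2%

(δP/P)² = (1·δF/F)² + (-1·δA/A)²
  F term: (1×0.0715)² = 0.00511
  A term: (-1×0.0309)² = 0.000957
Total = 0.00607. Share from F = 0.00511/0.00607 = 0.842.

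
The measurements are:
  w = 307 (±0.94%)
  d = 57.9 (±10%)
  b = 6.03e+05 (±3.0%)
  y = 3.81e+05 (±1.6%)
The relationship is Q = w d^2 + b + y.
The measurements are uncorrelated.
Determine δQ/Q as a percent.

Let p = w·d^2 = 1.03e+06. δp/p = √((1·δw/w)² + (2·δd/d)²) = √(8.84e-05 + 0.0400) = 0.200, so δp = 2.06e+05.
Q = p + b + y: δQ = √(δp² + δb² + δy²) = √(4.25e+10 + 3.27e+08 + 3.72e+07) = 2.07e+05
Q = 2.01e+06, so δQ/Q = 2.07e+05/2.01e+06 = 0.103.

10.3%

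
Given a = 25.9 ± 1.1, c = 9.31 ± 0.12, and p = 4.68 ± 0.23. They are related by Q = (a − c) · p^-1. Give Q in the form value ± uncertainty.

Let u = a − c = 16.6. δu = √(δa² + δc²) = √(1.21 + 0.0144) = 1.11, so δu/u = 0.0667.
Q is then a monomial in u, p:
δQ/Q = √((δu/u)² + (-1·δp/p)²) = √(0.00445 + 0.00242) = 0.0828
Q = 3.54, so δQ = 0.0828 × 3.54 = 0.294.

3.54 ± 0.294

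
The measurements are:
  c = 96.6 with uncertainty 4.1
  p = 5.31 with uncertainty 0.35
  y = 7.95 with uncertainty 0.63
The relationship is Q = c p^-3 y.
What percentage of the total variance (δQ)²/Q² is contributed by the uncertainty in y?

13.3%

(δQ/Q)² = (1·δc/c)² + (-3·δp/p)² + (1·δy/y)²
  c term: (1×0.0424)² = 0.00180
  p term: (-3×0.0659)² = 0.0391
  y term: (1×0.0792)² = 0.00628
Total = 0.0472. Share from y = 0.00628/0.0472 = 0.133.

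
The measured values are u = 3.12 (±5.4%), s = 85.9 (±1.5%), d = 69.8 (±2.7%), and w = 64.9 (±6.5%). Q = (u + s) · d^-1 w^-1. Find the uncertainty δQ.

0.00141

Let h = u + s = 89.0. δh = √(δu² + δs²) = √(0.0284 + 1.66) = 1.30, so δh/h = 0.0146.
Q is then a monomial in h, d, w:
δQ/Q = √((δh/h)² + (-1·δd/d)² + (-1·δw/w)²) = √(0.000213 + 0.000729 + 0.00423) = 0.0719
Q = 0.0197, so δQ = 0.0719 × 0.0197 = 0.00141.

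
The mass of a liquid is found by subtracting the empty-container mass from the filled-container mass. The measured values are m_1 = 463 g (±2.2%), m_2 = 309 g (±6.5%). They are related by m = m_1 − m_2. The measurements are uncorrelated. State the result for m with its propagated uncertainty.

Absolute uncertainties add in quadrature for a linear combination:
  (δm_1)² = 104;  (δm_2)² = 403
δm = √(507) = 22.5 g
m = 154 g.

154 ± 22.5 g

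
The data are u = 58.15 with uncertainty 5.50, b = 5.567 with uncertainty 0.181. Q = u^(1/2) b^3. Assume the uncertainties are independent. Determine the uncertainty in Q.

Q is a product of powers, so relative uncertainties combine in quadrature:
  (½·δu/u)² = (0.5×0.0946)² = 0.00224;  (3·δb/b)² = (3×0.0325)² = 0.00951
δQ/Q = √(0.0118) = 0.108
Q = 1316, so δQ = 0.108 × 1316 = 143.

143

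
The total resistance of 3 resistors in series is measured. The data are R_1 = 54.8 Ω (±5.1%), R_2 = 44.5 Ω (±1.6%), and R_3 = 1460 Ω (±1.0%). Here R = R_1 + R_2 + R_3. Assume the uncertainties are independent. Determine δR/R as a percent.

0.954%

R is a linear combination, so absolute uncertainties add in quadrature:
  (δR_1)² = 7.81;  (δR_2)² = 0.507;  (δR_3)² = 213
δR = √(221) = 14.9 Ω
R = 1560 Ω, so δR/R = 14.9/1560 = 0.00954.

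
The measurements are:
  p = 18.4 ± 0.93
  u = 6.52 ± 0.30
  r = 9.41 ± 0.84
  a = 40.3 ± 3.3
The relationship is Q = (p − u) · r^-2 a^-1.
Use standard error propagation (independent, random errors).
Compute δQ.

Let w = p − u = 11.9. δw = √(δp² + δu²) = √(0.865 + 0.0900) = 0.977, so δw/w = 0.0823.
Q is then a monomial in w, r, a:
δQ/Q = √((δw/w)² + (-2·δr/r)² + (-1·δa/a)²) = √(0.00677 + 0.0319 + 0.00671) = 0.213
Q = 0.00333, so δQ = 0.213 × 0.00333 = 0.000709.

0.000709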